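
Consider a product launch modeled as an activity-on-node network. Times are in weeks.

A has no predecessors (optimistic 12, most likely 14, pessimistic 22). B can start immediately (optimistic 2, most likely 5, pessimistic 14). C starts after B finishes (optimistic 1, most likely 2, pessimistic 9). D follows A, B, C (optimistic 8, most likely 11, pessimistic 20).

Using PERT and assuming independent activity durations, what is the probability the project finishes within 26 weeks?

te_A = (12 + 4·14 + 22)/6 = 90/6 = 15; σ²_A = ((22−12)/6)² = 2.778
te_B = (2 + 4·5 + 14)/6 = 36/6 = 6; σ²_B = ((14−2)/6)² = 4.000
te_C = (1 + 4·2 + 9)/6 = 18/6 = 3; σ²_C = ((9−1)/6)² = 1.778
te_D = (8 + 4·11 + 20)/6 = 72/6 = 12; σ²_D = ((20−8)/6)² = 4.000

Forward pass:
ES_A = 0; EF_A = 15
ES_B = 0; EF_B = 6
ES_C = 6; EF_C = 6+3 = 9
ES_D = max(EF_A=15, EF_B=6, EF_C=9) = 15; EF_D = 15+12 = 27
Expected project duration μ = 27 weeks. Critical path: A → D.

Variance along critical path = 2.778 + 4.000 = 6.778; σ = √6.778 = 2.603 weeks.
Z = (26 − 27) / 2.603 = -0.384
P(T ≤ 26) = Φ(-0.384) ≈ 0.350

0.350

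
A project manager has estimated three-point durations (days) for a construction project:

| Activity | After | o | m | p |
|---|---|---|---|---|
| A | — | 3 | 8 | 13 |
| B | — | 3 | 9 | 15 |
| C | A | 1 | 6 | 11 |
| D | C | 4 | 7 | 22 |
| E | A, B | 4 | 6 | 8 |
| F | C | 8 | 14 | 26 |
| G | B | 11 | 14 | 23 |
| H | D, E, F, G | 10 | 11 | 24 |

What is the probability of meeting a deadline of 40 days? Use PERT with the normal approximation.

0.327

te_A = (3 + 4·8 + 13)/6 = 48/6 = 8; σ²_A = ((13−3)/6)² = 2.778
te_B = (3 + 4·9 + 15)/6 = 54/6 = 9; σ²_B = ((15−3)/6)² = 4.000
te_C = (1 + 4·6 + 11)/6 = 36/6 = 6; σ²_C = ((11−1)/6)² = 2.778
te_D = (4 + 4·7 + 22)/6 = 54/6 = 9; σ²_D = ((22−4)/6)² = 9.000
te_E = (4 + 4·6 + 8)/6 = 36/6 = 6; σ²_E = ((8−4)/6)² = 0.444
te_F = (8 + 4·14 + 26)/6 = 90/6 = 15; σ²_F = ((26−8)/6)² = 9.000
te_G = (11 + 4·14 + 23)/6 = 90/6 = 15; σ²_G = ((23−11)/6)² = 4.000
te_H = (10 + 4·11 + 24)/6 = 78/6 = 13; σ²_H = ((24−10)/6)² = 5.444

Forward pass:
ES_A = 0; EF_A = 8
ES_B = 0; EF_B = 9
ES_C = 8; EF_C = 8+6 = 14
ES_D = 14; EF_D = 14+9 = 23
ES_E = max(EF_A=8, EF_B=9) = 9; EF_E = 9+6 = 15
ES_F = 14; EF_F = 14+15 = 29
ES_G = 9; EF_G = 9+15 = 24
ES_H = max(EF_D=23, EF_E=15, EF_F=29, EF_G=24) = 29; EF_H = 29+13 = 42
Expected project duration μ = 42 days. Critical path: A → C → F → H.

Variance along critical path = 2.778 + 2.778 + 9.000 + 5.444 = 20.000; σ = √20.000 = 4.472 days.
Z = (40 − 42) / 4.472 = -0.447
P(T ≤ 40) = Φ(-0.447) ≈ 0.327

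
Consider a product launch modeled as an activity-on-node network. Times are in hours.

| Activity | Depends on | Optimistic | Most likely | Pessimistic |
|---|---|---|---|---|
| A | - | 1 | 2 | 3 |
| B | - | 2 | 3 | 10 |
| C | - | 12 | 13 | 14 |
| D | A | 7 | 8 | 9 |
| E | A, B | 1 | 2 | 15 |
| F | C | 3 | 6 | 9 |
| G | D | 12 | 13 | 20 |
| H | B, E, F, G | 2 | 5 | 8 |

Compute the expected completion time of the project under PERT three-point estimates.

te_A = (1 + 4·2 + 3)/6 = 12/6 = 2
te_B = (2 + 4·3 + 10)/6 = 24/6 = 4
te_C = (12 + 4·13 + 14)/6 = 78/6 = 13
te_D = (7 + 4·8 + 9)/6 = 48/6 = 8
te_E = (1 + 4·2 + 15)/6 = 24/6 = 4
te_F = (3 + 4·6 + 9)/6 = 36/6 = 6
te_G = (12 + 4·13 + 20)/6 = 84/6 = 14
te_H = (2 + 4·5 + 8)/6 = 30/6 = 5

Forward pass:
ES_A = 0; EF_A = 2
ES_B = 0; EF_B = 4
ES_C = 0; EF_C = 13
ES_D = 2; EF_D = 2+8 = 10
ES_E = max(EF_A=2, EF_B=4) = 4; EF_E = 4+4 = 8
ES_F = 13; EF_F = 13+6 = 19
ES_G = 10; EF_G = 10+14 = 24
ES_H = max(EF_B=4, EF_E=8, EF_F=19, EF_G=24) = 24; EF_H = 24+5 = 29
Expected project duration μ = 29 hours. Critical path: A → D → G → H.

29 hours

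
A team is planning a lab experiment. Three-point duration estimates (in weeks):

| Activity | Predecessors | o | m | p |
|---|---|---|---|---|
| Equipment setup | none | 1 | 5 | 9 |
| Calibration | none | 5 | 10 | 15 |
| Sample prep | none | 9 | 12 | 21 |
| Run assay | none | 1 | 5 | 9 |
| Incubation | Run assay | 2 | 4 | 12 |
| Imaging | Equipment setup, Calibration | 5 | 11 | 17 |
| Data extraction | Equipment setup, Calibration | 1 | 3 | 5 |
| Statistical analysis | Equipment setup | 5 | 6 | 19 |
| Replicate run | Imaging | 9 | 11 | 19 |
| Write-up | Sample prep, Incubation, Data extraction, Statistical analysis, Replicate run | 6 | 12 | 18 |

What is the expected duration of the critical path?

45 weeks

te_Equipment setup = (1 + 4·5 + 9)/6 = 30/6 = 5
te_Calibration = (5 + 4·10 + 15)/6 = 60/6 = 10
te_Sample prep = (9 + 4·12 + 21)/6 = 78/6 = 13
te_Run assay = (1 + 4·5 + 9)/6 = 30/6 = 5
te_Incubation = (2 + 4·4 + 12)/6 = 30/6 = 5
te_Imaging = (5 + 4·11 + 17)/6 = 66/6 = 11
te_Data extraction = (1 + 4·3 + 5)/6 = 18/6 = 3
te_Statistical analysis = (5 + 4·6 + 19)/6 = 48/6 = 8
te_Replicate run = (9 + 4·11 + 19)/6 = 72/6 = 12
te_Write-up = (6 + 4·12 + 18)/6 = 72/6 = 12

Forward pass:
ES_Equipment setup = 0; EF_Equipment setup = 5
ES_Calibration = 0; EF_Calibration = 10
ES_Sample prep = 0; EF_Sample prep = 13
ES_Run assay = 0; EF_Run assay = 5
ES_Incubation = 5; EF_Incubation = 5+5 = 10
ES_Imaging = max(EF_Equipment setup=5, EF_Calibration=10) = 10; EF_Imaging = 10+11 = 21
ES_Data extraction = max(EF_Equipment setup=5, EF_Calibration=10) = 10; EF_Data extraction = 10+3 = 13
ES_Statistical analysis = 5; EF_Statistical analysis = 5+8 = 13
ES_Replicate run = 21; EF_Replicate run = 21+12 = 33
ES_Write-up = max(EF_Sample prep=13, EF_Incubation=10, EF_Data extraction=13, EF_Statistical analysis=13, EF_Replicate run=33) = 33; EF_Write-up = 33+12 = 45
Expected project duration μ = 45 weeks. Critical path: Calibration → Imaging → Replicate run → Write-up.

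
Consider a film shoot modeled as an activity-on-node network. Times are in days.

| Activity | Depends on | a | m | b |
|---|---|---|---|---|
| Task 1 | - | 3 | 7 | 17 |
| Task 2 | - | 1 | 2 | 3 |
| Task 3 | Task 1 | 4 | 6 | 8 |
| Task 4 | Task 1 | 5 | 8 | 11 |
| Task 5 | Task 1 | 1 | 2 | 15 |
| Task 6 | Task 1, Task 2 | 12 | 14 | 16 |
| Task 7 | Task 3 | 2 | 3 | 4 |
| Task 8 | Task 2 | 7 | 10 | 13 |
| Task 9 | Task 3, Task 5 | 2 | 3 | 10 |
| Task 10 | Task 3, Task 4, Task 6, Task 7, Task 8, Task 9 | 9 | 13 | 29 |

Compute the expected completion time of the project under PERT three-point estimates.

te_Task 1 = (3 + 4·7 + 17)/6 = 48/6 = 8
te_Task 2 = (1 + 4·2 + 3)/6 = 12/6 = 2
te_Task 3 = (4 + 4·6 + 8)/6 = 36/6 = 6
te_Task 4 = (5 + 4·8 + 11)/6 = 48/6 = 8
te_Task 5 = (1 + 4·2 + 15)/6 = 24/6 = 4
te_Task 6 = (12 + 4·14 + 16)/6 = 84/6 = 14
te_Task 7 = (2 + 4·3 + 4)/6 = 18/6 = 3
te_Task 8 = (7 + 4·10 + 13)/6 = 60/6 = 10
te_Task 9 = (2 + 4·3 + 10)/6 = 24/6 = 4
te_Task 10 = (9 + 4·13 + 29)/6 = 90/6 = 15

Forward pass:
ES_Task 1 = 0; EF_Task 1 = 8
ES_Task 2 = 0; EF_Task 2 = 2
ES_Task 3 = 8; EF_Task 3 = 8+6 = 14
ES_Task 4 = 8; EF_Task 4 = 8+8 = 16
ES_Task 5 = 8; EF_Task 5 = 8+4 = 12
ES_Task 6 = max(EF_Task 1=8, EF_Task 2=2) = 8; EF_Task 6 = 8+14 = 22
ES_Task 7 = 14; EF_Task 7 = 14+3 = 17
ES_Task 8 = 2; EF_Task 8 = 2+10 = 12
ES_Task 9 = max(EF_Task 3=14, EF_Task 5=12) = 14; EF_Task 9 = 14+4 = 18
ES_Task 10 = max(EF_Task 3=14, EF_Task 4=16, EF_Task 6=22, EF_Task 7=17, EF_Task 8=12, EF_Task 9=18) = 22; EF_Task 10 = 22+15 = 37
Expected project duration μ = 37 days. Critical path: Task 1 → Task 6 → Task 10.

37 days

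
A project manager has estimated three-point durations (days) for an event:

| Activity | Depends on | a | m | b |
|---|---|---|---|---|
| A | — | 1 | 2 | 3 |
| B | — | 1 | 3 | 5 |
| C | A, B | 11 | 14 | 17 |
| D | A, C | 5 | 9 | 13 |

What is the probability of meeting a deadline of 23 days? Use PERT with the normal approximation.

0.047

te_A = (1 + 4·2 + 3)/6 = 12/6 = 2; σ²_A = ((3−1)/6)² = 0.111
te_B = (1 + 4·3 + 5)/6 = 18/6 = 3; σ²_B = ((5−1)/6)² = 0.444
te_C = (11 + 4·14 + 17)/6 = 84/6 = 14; σ²_C = ((17−11)/6)² = 1.000
te_D = (5 + 4·9 + 13)/6 = 54/6 = 9; σ²_D = ((13−5)/6)² = 1.778

Forward pass:
ES_A = 0; EF_A = 2
ES_B = 0; EF_B = 3
ES_C = max(EF_A=2, EF_B=3) = 3; EF_C = 3+14 = 17
ES_D = max(EF_A=2, EF_C=17) = 17; EF_D = 17+9 = 26
Expected project duration μ = 26 days. Critical path: B → C → D.

Variance along critical path = 0.444 + 1.000 + 1.778 = 3.222; σ = √3.222 = 1.795 days.
Z = (23 − 26) / 1.795 = -1.671
P(T ≤ 23) = Φ(-1.671) ≈ 0.047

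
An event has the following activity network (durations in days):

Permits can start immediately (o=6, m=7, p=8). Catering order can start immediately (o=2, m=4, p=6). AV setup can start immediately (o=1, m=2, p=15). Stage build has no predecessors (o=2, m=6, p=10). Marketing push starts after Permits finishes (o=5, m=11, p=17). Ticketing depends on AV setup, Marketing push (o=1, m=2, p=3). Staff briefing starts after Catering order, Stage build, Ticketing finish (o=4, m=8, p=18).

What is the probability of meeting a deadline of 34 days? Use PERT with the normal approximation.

te_Permits = (6 + 4·7 + 8)/6 = 42/6 = 7; σ²_Permits = ((8−6)/6)² = 0.111
te_Catering order = (2 + 4·4 + 6)/6 = 24/6 = 4; σ²_Catering order = ((6−2)/6)² = 0.444
te_AV setup = (1 + 4·2 + 15)/6 = 24/6 = 4; σ²_AV setup = ((15−1)/6)² = 5.444
te_Stage build = (2 + 4·6 + 10)/6 = 36/6 = 6; σ²_Stage build = ((10−2)/6)² = 1.778
te_Marketing push = (5 + 4·11 + 17)/6 = 66/6 = 11; σ²_Marketing push = ((17−5)/6)² = 4.000
te_Ticketing = (1 + 4·2 + 3)/6 = 12/6 = 2; σ²_Ticketing = ((3−1)/6)² = 0.111
te_Staff briefing = (4 + 4·8 + 18)/6 = 54/6 = 9; σ²_Staff briefing = ((18−4)/6)² = 5.444

Forward pass:
ES_Permits = 0; EF_Permits = 7
ES_Catering order = 0; EF_Catering order = 4
ES_AV setup = 0; EF_AV setup = 4
ES_Stage build = 0; EF_Stage build = 6
ES_Marketing push = 7; EF_Marketing push = 7+11 = 18
ES_Ticketing = max(EF_AV setup=4, EF_Marketing push=18) = 18; EF_Ticketing = 18+2 = 20
ES_Staff briefing = max(EF_Catering order=4, EF_Stage build=6, EF_Ticketing=20) = 20; EF_Staff briefing = 20+9 = 29
Expected project duration μ = 29 days. Critical path: Permits → Marketing push → Ticketing → Staff briefing.

Variance along critical path = 0.111 + 4.000 + 0.111 + 5.444 = 9.667; σ = √9.667 = 3.109 days.
Z = (34 − 29) / 3.109 = 1.608
P(T ≤ 34) = Φ(1.608) ≈ 0.946

0.946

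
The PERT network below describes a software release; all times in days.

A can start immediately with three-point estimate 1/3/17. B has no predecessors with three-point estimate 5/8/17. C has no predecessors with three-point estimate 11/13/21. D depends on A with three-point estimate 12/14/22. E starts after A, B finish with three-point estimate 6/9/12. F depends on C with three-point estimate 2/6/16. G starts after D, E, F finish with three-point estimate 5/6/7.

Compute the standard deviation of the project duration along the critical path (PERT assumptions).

te_A = (1 + 4·3 + 17)/6 = 30/6 = 5; σ²_A = ((17−1)/6)² = 7.111
te_B = (5 + 4·8 + 17)/6 = 54/6 = 9; σ²_B = ((17−5)/6)² = 4.000
te_C = (11 + 4·13 + 21)/6 = 84/6 = 14; σ²_C = ((21−11)/6)² = 2.778
te_D = (12 + 4·14 + 22)/6 = 90/6 = 15; σ²_D = ((22−12)/6)² = 2.778
te_E = (6 + 4·9 + 12)/6 = 54/6 = 9; σ²_E = ((12−6)/6)² = 1.000
te_F = (2 + 4·6 + 16)/6 = 42/6 = 7; σ²_F = ((16−2)/6)² = 5.444
te_G = (5 + 4·6 + 7)/6 = 36/6 = 6; σ²_G = ((7−5)/6)² = 0.111

Forward pass:
ES_A = 0; EF_A = 5
ES_B = 0; EF_B = 9
ES_C = 0; EF_C = 14
ES_D = 5; EF_D = 5+15 = 20
ES_E = max(EF_A=5, EF_B=9) = 9; EF_E = 9+9 = 18
ES_F = 14; EF_F = 14+7 = 21
ES_G = max(EF_D=20, EF_E=18, EF_F=21) = 21; EF_G = 21+6 = 27
Expected project duration μ = 27 days. Critical path: C → F → G.

Variance along critical path = 2.778 + 5.444 + 0.111 = 8.333
σ = √8.333 = 2.887 days

2.89 days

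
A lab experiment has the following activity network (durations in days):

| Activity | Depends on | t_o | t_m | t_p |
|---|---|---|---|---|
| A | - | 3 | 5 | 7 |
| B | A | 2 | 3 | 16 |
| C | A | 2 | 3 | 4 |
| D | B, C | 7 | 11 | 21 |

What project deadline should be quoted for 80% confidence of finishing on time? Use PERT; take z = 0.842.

24.8 days

te_A = (3 + 4·5 + 7)/6 = 30/6 = 5; σ²_A = ((7−3)/6)² = 0.444
te_B = (2 + 4·3 + 16)/6 = 30/6 = 5; σ²_B = ((16−2)/6)² = 5.444
te_C = (2 + 4·3 + 4)/6 = 18/6 = 3; σ²_C = ((4−2)/6)² = 0.111
te_D = (7 + 4·11 + 21)/6 = 72/6 = 12; σ²_D = ((21−7)/6)² = 5.444

Forward pass:
ES_A = 0; EF_A = 5
ES_B = 5; EF_B = 5+5 = 10
ES_C = 5; EF_C = 5+3 = 8
ES_D = max(EF_B=10, EF_C=8) = 10; EF_D = 10+12 = 22
Expected project duration μ = 22 days. Critical path: A → B → D.

Variance along critical path = 0.444 + 5.444 + 5.444 = 11.333; σ = 3.367 days.
D = μ + z·σ = 22 + 0.842·3.367 = 24.8 days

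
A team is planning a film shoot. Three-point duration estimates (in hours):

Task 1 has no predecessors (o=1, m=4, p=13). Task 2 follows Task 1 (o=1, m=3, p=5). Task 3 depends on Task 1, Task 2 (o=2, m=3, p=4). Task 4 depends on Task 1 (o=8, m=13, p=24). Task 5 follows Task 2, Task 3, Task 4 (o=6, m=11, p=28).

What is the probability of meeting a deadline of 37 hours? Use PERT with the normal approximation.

te_Task 1 = (1 + 4·4 + 13)/6 = 30/6 = 5; σ²_Task 1 = ((13−1)/6)² = 4.000
te_Task 2 = (1 + 4·3 + 5)/6 = 18/6 = 3; σ²_Task 2 = ((5−1)/6)² = 0.444
te_Task 3 = (2 + 4·3 + 4)/6 = 18/6 = 3; σ²_Task 3 = ((4−2)/6)² = 0.111
te_Task 4 = (8 + 4·13 + 24)/6 = 84/6 = 14; σ²_Task 4 = ((24−8)/6)² = 7.111
te_Task 5 = (6 + 4·11 + 28)/6 = 78/6 = 13; σ²_Task 5 = ((28−6)/6)² = 13.444

Forward pass:
ES_Task 1 = 0; EF_Task 1 = 5
ES_Task 2 = 5; EF_Task 2 = 5+3 = 8
ES_Task 3 = max(EF_Task 1=5, EF_Task 2=8) = 8; EF_Task 3 = 8+3 = 11
ES_Task 4 = 5; EF_Task 4 = 5+14 = 19
ES_Task 5 = max(EF_Task 2=8, EF_Task 3=11, EF_Task 4=19) = 19; EF_Task 5 = 19+13 = 32
Expected project duration μ = 32 hours. Critical path: Task 1 → Task 4 → Task 5.

Variance along critical path = 4.000 + 7.111 + 13.444 = 24.556; σ = √24.556 = 4.955 hours.
Z = (37 − 32) / 4.955 = 1.009
P(T ≤ 37) = Φ(1.009) ≈ 0.844

0.844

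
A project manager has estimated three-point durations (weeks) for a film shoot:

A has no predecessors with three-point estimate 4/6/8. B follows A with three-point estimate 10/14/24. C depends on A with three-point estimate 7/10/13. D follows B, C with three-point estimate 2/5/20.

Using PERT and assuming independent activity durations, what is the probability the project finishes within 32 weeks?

te_A = (4 + 4·6 + 8)/6 = 36/6 = 6; σ²_A = ((8−4)/6)² = 0.444
te_B = (10 + 4·14 + 24)/6 = 90/6 = 15; σ²_B = ((24−10)/6)² = 5.444
te_C = (7 + 4·10 + 13)/6 = 60/6 = 10; σ²_C = ((13−7)/6)² = 1.000
te_D = (2 + 4·5 + 20)/6 = 42/6 = 7; σ²_D = ((20−2)/6)² = 9.000

Forward pass:
ES_A = 0; EF_A = 6
ES_B = 6; EF_B = 6+15 = 21
ES_C = 6; EF_C = 6+10 = 16
ES_D = max(EF_B=21, EF_C=16) = 21; EF_D = 21+7 = 28
Expected project duration μ = 28 weeks. Critical path: A → B → D.

Variance along critical path = 0.444 + 5.444 + 9.000 = 14.889; σ = √14.889 = 3.859 weeks.
Z = (32 − 28) / 3.859 = 1.037
P(T ≤ 32) = Φ(1.037) ≈ 0.850

0.850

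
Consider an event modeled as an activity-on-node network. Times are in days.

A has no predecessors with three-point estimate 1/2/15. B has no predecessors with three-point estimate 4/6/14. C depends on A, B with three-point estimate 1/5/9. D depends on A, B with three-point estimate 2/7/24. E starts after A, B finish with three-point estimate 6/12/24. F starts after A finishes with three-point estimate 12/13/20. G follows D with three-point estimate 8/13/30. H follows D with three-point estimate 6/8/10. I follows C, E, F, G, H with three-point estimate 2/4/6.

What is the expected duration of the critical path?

te_A = (1 + 4·2 + 15)/6 = 24/6 = 4
te_B = (4 + 4·6 + 14)/6 = 42/6 = 7
te_C = (1 + 4·5 + 9)/6 = 30/6 = 5
te_D = (2 + 4·7 + 24)/6 = 54/6 = 9
te_E = (6 + 4·12 + 24)/6 = 78/6 = 13
te_F = (12 + 4·13 + 20)/6 = 84/6 = 14
te_G = (8 + 4·13 + 30)/6 = 90/6 = 15
te_H = (6 + 4·8 + 10)/6 = 48/6 = 8
te_I = (2 + 4·4 + 6)/6 = 24/6 = 4

Forward pass:
ES_A = 0; EF_A = 4
ES_B = 0; EF_B = 7
ES_C = max(EF_A=4, EF_B=7) = 7; EF_C = 7+5 = 12
ES_D = max(EF_A=4, EF_B=7) = 7; EF_D = 7+9 = 16
ES_E = max(EF_A=4, EF_B=7) = 7; EF_E = 7+13 = 20
ES_F = 4; EF_F = 4+14 = 18
ES_G = 16; EF_G = 16+15 = 31
ES_H = 16; EF_H = 16+8 = 24
ES_I = max(EF_C=12, EF_E=20, EF_F=18, EF_G=31, EF_H=24) = 31; EF_I = 31+4 = 35
Expected project duration μ = 35 days. Critical path: B → D → G → I.

35 days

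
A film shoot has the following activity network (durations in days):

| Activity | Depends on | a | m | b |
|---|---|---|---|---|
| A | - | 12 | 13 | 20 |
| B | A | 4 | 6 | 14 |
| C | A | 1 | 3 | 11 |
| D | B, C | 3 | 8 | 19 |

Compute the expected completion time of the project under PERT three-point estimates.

30 days

te_A = (12 + 4·13 + 20)/6 = 84/6 = 14
te_B = (4 + 4·6 + 14)/6 = 42/6 = 7
te_C = (1 + 4·3 + 11)/6 = 24/6 = 4
te_D = (3 + 4·8 + 19)/6 = 54/6 = 9

Forward pass:
ES_A = 0; EF_A = 14
ES_B = 14; EF_B = 14+7 = 21
ES_C = 14; EF_C = 14+4 = 18
ES_D = max(EF_B=21, EF_C=18) = 21; EF_D = 21+9 = 30
Expected project duration μ = 30 days. Critical path: A → B → D.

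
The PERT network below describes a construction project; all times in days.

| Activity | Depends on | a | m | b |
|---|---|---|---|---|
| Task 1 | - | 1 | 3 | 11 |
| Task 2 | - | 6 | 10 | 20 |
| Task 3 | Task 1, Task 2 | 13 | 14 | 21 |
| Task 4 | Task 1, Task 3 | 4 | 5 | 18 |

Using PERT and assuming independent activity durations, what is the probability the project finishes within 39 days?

0.954

te_Task 1 = (1 + 4·3 + 11)/6 = 24/6 = 4; σ²_Task 1 = ((11−1)/6)² = 2.778
te_Task 2 = (6 + 4·10 + 20)/6 = 66/6 = 11; σ²_Task 2 = ((20−6)/6)² = 5.444
te_Task 3 = (13 + 4·14 + 21)/6 = 90/6 = 15; σ²_Task 3 = ((21−13)/6)² = 1.778
te_Task 4 = (4 + 4·5 + 18)/6 = 42/6 = 7; σ²_Task 4 = ((18−4)/6)² = 5.444

Forward pass:
ES_Task 1 = 0; EF_Task 1 = 4
ES_Task 2 = 0; EF_Task 2 = 11
ES_Task 3 = max(EF_Task 1=4, EF_Task 2=11) = 11; EF_Task 3 = 11+15 = 26
ES_Task 4 = max(EF_Task 1=4, EF_Task 3=26) = 26; EF_Task 4 = 26+7 = 33
Expected project duration μ = 33 days. Critical path: Task 2 → Task 3 → Task 4.

Variance along critical path = 5.444 + 1.778 + 5.444 = 12.667; σ = √12.667 = 3.559 days.
Z = (39 − 33) / 3.559 = 1.686
P(T ≤ 39) = Φ(1.686) ≈ 0.954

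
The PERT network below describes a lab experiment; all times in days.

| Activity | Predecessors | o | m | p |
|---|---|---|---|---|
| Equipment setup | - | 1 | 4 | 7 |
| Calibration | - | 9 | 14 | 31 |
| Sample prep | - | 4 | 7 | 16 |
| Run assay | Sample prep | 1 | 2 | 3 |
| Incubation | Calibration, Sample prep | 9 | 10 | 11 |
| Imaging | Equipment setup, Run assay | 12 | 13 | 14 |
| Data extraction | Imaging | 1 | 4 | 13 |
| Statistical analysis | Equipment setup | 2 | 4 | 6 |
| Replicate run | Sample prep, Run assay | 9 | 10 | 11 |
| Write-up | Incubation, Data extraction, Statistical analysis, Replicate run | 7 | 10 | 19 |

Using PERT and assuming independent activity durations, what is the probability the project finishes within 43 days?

0.874

te_Equipment setup = (1 + 4·4 + 7)/6 = 24/6 = 4; σ²_Equipment setup = ((7−1)/6)² = 1.000
te_Calibration = (9 + 4·14 + 31)/6 = 96/6 = 16; σ²_Calibration = ((31−9)/6)² = 13.444
te_Sample prep = (4 + 4·7 + 16)/6 = 48/6 = 8; σ²_Sample prep = ((16−4)/6)² = 4.000
te_Run assay = (1 + 4·2 + 3)/6 = 12/6 = 2; σ²_Run assay = ((3−1)/6)² = 0.111
te_Incubation = (9 + 4·10 + 11)/6 = 60/6 = 10; σ²_Incubation = ((11−9)/6)² = 0.111
te_Imaging = (12 + 4·13 + 14)/6 = 78/6 = 13; σ²_Imaging = ((14−12)/6)² = 0.111
te_Data extraction = (1 + 4·4 + 13)/6 = 30/6 = 5; σ²_Data extraction = ((13−1)/6)² = 4.000
te_Statistical analysis = (2 + 4·4 + 6)/6 = 24/6 = 4; σ²_Statistical analysis = ((6−2)/6)² = 0.444
te_Replicate run = (9 + 4·10 + 11)/6 = 60/6 = 10; σ²_Replicate run = ((11−9)/6)² = 0.111
te_Write-up = (7 + 4·10 + 19)/6 = 66/6 = 11; σ²_Write-up = ((19−7)/6)² = 4.000

Forward pass:
ES_Equipment setup = 0; EF_Equipment setup = 4
ES_Calibration = 0; EF_Calibration = 16
ES_Sample prep = 0; EF_Sample prep = 8
ES_Run assay = 8; EF_Run assay = 8+2 = 10
ES_Incubation = max(EF_Calibration=16, EF_Sample prep=8) = 16; EF_Incubation = 16+10 = 26
ES_Imaging = max(EF_Equipment setup=4, EF_Run assay=10) = 10; EF_Imaging = 10+13 = 23
ES_Data extraction = 23; EF_Data extraction = 23+5 = 28
ES_Statistical analysis = 4; EF_Statistical analysis = 4+4 = 8
ES_Replicate run = max(EF_Sample prep=8, EF_Run assay=10) = 10; EF_Replicate run = 10+10 = 20
ES_Write-up = max(EF_Incubation=26, EF_Data extraction=28, EF_Statistical analysis=8, EF_Replicate run=20) = 28; EF_Write-up = 28+11 = 39
Expected project duration μ = 39 days. Critical path: Sample prep → Run assay → Imaging → Data extraction → Write-up.

Variance along critical path = 4.000 + 0.111 + 0.111 + 4.000 + 4.000 = 12.222; σ = √12.222 = 3.496 days.
Z = (43 − 39) / 3.496 = 1.144
P(T ≤ 43) = Φ(1.144) ≈ 0.874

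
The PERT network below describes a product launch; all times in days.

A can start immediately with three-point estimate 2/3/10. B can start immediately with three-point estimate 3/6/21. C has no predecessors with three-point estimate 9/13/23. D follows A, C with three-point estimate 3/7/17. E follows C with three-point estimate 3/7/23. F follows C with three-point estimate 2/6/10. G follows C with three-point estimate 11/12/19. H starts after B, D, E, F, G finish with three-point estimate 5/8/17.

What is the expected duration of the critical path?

te_A = (2 + 4·3 + 10)/6 = 24/6 = 4
te_B = (3 + 4·6 + 21)/6 = 48/6 = 8
te_C = (9 + 4·13 + 23)/6 = 84/6 = 14
te_D = (3 + 4·7 + 17)/6 = 48/6 = 8
te_E = (3 + 4·7 + 23)/6 = 54/6 = 9
te_F = (2 + 4·6 + 10)/6 = 36/6 = 6
te_G = (11 + 4·12 + 19)/6 = 78/6 = 13
te_H = (5 + 4·8 + 17)/6 = 54/6 = 9

Forward pass:
ES_A = 0; EF_A = 4
ES_B = 0; EF_B = 8
ES_C = 0; EF_C = 14
ES_D = max(EF_A=4, EF_C=14) = 14; EF_D = 14+8 = 22
ES_E = 14; EF_E = 14+9 = 23
ES_F = 14; EF_F = 14+6 = 20
ES_G = 14; EF_G = 14+13 = 27
ES_H = max(EF_B=8, EF_D=22, EF_E=23, EF_F=20, EF_G=27) = 27; EF_H = 27+9 = 36
Expected project duration μ = 36 days. Critical path: C → G → H.

36 days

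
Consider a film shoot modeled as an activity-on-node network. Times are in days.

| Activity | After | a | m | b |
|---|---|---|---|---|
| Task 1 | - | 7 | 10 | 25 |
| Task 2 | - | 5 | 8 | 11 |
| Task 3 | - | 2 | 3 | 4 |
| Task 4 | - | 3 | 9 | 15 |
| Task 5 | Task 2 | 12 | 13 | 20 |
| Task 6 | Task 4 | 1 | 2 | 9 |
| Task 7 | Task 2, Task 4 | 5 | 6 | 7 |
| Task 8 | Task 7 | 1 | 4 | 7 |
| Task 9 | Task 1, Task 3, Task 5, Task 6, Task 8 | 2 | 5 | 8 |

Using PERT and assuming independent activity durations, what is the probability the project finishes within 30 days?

te_Task 1 = (7 + 4·10 + 25)/6 = 72/6 = 12; σ²_Task 1 = ((25−7)/6)² = 9.000
te_Task 2 = (5 + 4·8 + 11)/6 = 48/6 = 8; σ²_Task 2 = ((11−5)/6)² = 1.000
te_Task 3 = (2 + 4·3 + 4)/6 = 18/6 = 3; σ²_Task 3 = ((4−2)/6)² = 0.111
te_Task 4 = (3 + 4·9 + 15)/6 = 54/6 = 9; σ²_Task 4 = ((15−3)/6)² = 4.000
te_Task 5 = (12 + 4·13 + 20)/6 = 84/6 = 14; σ²_Task 5 = ((20−12)/6)² = 1.778
te_Task 6 = (1 + 4·2 + 9)/6 = 18/6 = 3; σ²_Task 6 = ((9−1)/6)² = 1.778
te_Task 7 = (5 + 4·6 + 7)/6 = 36/6 = 6; σ²_Task 7 = ((7−5)/6)² = 0.111
te_Task 8 = (1 + 4·4 + 7)/6 = 24/6 = 4; σ²_Task 8 = ((7−1)/6)² = 1.000
te_Task 9 = (2 + 4·5 + 8)/6 = 30/6 = 5; σ²_Task 9 = ((8−2)/6)² = 1.000

Forward pass:
ES_Task 1 = 0; EF_Task 1 = 12
ES_Task 2 = 0; EF_Task 2 = 8
ES_Task 3 = 0; EF_Task 3 = 3
ES_Task 4 = 0; EF_Task 4 = 9
ES_Task 5 = 8; EF_Task 5 = 8+14 = 22
ES_Task 6 = 9; EF_Task 6 = 9+3 = 12
ES_Task 7 = max(EF_Task 2=8, EF_Task 4=9) = 9; EF_Task 7 = 9+6 = 15
ES_Task 8 = 15; EF_Task 8 = 15+4 = 19
ES_Task 9 = max(EF_Task 1=12, EF_Task 3=3, EF_Task 5=22, EF_Task 6=12, EF_Task 8=19) = 22; EF_Task 9 = 22+5 = 27
Expected project duration μ = 27 days. Critical path: Task 2 → Task 5 → Task 9.

Variance along critical path = 1.000 + 1.778 + 1.000 = 3.778; σ = √3.778 = 1.944 days.
Z = (30 − 27) / 1.944 = 1.543
P(T ≤ 30) = Φ(1.543) ≈ 0.939

0.939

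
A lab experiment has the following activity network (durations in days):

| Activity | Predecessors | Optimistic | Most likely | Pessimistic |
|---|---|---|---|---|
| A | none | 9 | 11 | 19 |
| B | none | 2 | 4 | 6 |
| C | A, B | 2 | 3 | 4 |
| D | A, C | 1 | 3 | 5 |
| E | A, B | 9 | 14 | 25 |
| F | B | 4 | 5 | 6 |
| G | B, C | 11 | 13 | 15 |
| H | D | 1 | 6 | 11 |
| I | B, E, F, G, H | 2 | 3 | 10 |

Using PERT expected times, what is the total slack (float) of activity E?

1 days

te_A = (9 + 4·11 + 19)/6 = 72/6 = 12
te_B = (2 + 4·4 + 6)/6 = 24/6 = 4
te_C = (2 + 4·3 + 4)/6 = 18/6 = 3
te_D = (1 + 4·3 + 5)/6 = 18/6 = 3
te_E = (9 + 4·14 + 25)/6 = 90/6 = 15
te_F = (4 + 4·5 + 6)/6 = 30/6 = 5
te_G = (11 + 4·13 + 15)/6 = 78/6 = 13
te_H = (1 + 4·6 + 11)/6 = 36/6 = 6
te_I = (2 + 4·3 + 10)/6 = 24/6 = 4

Forward pass:
ES_A = 0; EF_A = 12
ES_B = 0; EF_B = 4
ES_C = max(EF_A=12, EF_B=4) = 12; EF_C = 12+3 = 15
ES_D = max(EF_A=12, EF_C=15) = 15; EF_D = 15+3 = 18
ES_E = max(EF_A=12, EF_B=4) = 12; EF_E = 12+15 = 27
ES_F = 4; EF_F = 4+5 = 9
ES_G = max(EF_B=4, EF_C=15) = 15; EF_G = 15+13 = 28
ES_H = 18; EF_H = 18+6 = 24
ES_I = max(EF_B=4, EF_E=27, EF_F=9, EF_G=28, EF_H=24) = 28; EF_I = 28+4 = 32
Expected project duration μ = 32 days. Critical path: A → C → G → I.

Backward pass:
LF_I = 32; LS_I = 32−4 = 28
LF_H = LS_I = 28; LS_H = 28−6 = 22
LF_G = LS_I = 28; LS_G = 28−13 = 15
LF_F = LS_I = 28; LS_F = 28−5 = 23
LF_E = LS_I = 28; LS_E = 28−15 = 13
LF_D = LS_H = 22; LS_D = 22−3 = 19
LF_C = min(LS_D=19, LS_G=15) = 15; LS_C = 15−3 = 12
LF_B = min(LS_C=12, LS_E=13, LS_F=23, LS_G=15, LS_I=28) = 12; LS_B = 12−4 = 8
LF_A = min(LS_C=12, LS_D=19, LS_E=13) = 12; LS_A = 12−12 = 0
Slack_E = LS_E − ES_E = 13 − 12 = 1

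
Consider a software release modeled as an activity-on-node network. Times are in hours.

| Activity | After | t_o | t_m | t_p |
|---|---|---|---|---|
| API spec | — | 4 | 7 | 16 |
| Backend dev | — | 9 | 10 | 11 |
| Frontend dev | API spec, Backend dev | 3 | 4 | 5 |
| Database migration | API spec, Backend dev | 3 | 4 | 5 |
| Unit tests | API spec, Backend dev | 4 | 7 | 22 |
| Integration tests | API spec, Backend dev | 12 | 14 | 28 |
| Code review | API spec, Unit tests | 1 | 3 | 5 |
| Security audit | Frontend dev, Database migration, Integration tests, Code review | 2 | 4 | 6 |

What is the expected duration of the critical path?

te_API spec = (4 + 4·7 + 16)/6 = 48/6 = 8
te_Backend dev = (9 + 4·10 + 11)/6 = 60/6 = 10
te_Frontend dev = (3 + 4·4 + 5)/6 = 24/6 = 4
te_Database migration = (3 + 4·4 + 5)/6 = 24/6 = 4
te_Unit tests = (4 + 4·7 + 22)/6 = 54/6 = 9
te_Integration tests = (12 + 4·14 + 28)/6 = 96/6 = 16
te_Code review = (1 + 4·3 + 5)/6 = 18/6 = 3
te_Security audit = (2 + 4·4 + 6)/6 = 24/6 = 4

Forward pass:
ES_API spec = 0; EF_API spec = 8
ES_Backend dev = 0; EF_Backend dev = 10
ES_Frontend dev = max(EF_API spec=8, EF_Backend dev=10) = 10; EF_Frontend dev = 10+4 = 14
ES_Database migration = max(EF_API spec=8, EF_Backend dev=10) = 10; EF_Database migration = 10+4 = 14
ES_Unit tests = max(EF_API spec=8, EF_Backend dev=10) = 10; EF_Unit tests = 10+9 = 19
ES_Integration tests = max(EF_API spec=8, EF_Backend dev=10) = 10; EF_Integration tests = 10+16 = 26
ES_Code review = max(EF_API spec=8, EF_Unit tests=19) = 19; EF_Code review = 19+3 = 22
ES_Security audit = max(EF_Frontend dev=14, EF_Database migration=14, EF_Integration tests=26, EF_Code review=22) = 26; EF_Security audit = 26+4 = 30
Expected project duration μ = 30 hours. Critical path: Backend dev → Integration tests → Security audit.

30 hours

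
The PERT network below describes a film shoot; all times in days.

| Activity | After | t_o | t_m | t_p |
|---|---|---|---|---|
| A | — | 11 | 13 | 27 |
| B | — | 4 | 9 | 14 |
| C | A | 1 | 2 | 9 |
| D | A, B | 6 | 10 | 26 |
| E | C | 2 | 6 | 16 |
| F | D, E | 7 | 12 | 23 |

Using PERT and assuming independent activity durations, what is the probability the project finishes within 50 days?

0.977

te_A = (11 + 4·13 + 27)/6 = 90/6 = 15; σ²_A = ((27−11)/6)² = 7.111
te_B = (4 + 4·9 + 14)/6 = 54/6 = 9; σ²_B = ((14−4)/6)² = 2.778
te_C = (1 + 4·2 + 9)/6 = 18/6 = 3; σ²_C = ((9−1)/6)² = 1.778
te_D = (6 + 4·10 + 26)/6 = 72/6 = 12; σ²_D = ((26−6)/6)² = 11.111
te_E = (2 + 4·6 + 16)/6 = 42/6 = 7; σ²_E = ((16−2)/6)² = 5.444
te_F = (7 + 4·12 + 23)/6 = 78/6 = 13; σ²_F = ((23−7)/6)² = 7.111

Forward pass:
ES_A = 0; EF_A = 15
ES_B = 0; EF_B = 9
ES_C = 15; EF_C = 15+3 = 18
ES_D = max(EF_A=15, EF_B=9) = 15; EF_D = 15+12 = 27
ES_E = 18; EF_E = 18+7 = 25
ES_F = max(EF_D=27, EF_E=25) = 27; EF_F = 27+13 = 40
Expected project duration μ = 40 days. Critical path: A → D → F.

Variance along critical path = 7.111 + 11.111 + 7.111 = 25.333; σ = √25.333 = 5.033 days.
Z = (50 − 40) / 5.033 = 1.987
P(T ≤ 50) = Φ(1.987) ≈ 0.977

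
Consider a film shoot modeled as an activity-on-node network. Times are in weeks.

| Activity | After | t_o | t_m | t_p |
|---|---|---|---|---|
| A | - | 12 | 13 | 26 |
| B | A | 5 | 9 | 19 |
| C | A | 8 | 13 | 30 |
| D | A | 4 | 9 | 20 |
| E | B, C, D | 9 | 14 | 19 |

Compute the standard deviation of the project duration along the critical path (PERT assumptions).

te_A = (12 + 4·13 + 26)/6 = 90/6 = 15; σ²_A = ((26−12)/6)² = 5.444
te_B = (5 + 4·9 + 19)/6 = 60/6 = 10; σ²_B = ((19−5)/6)² = 5.444
te_C = (8 + 4·13 + 30)/6 = 90/6 = 15; σ²_C = ((30−8)/6)² = 13.444
te_D = (4 + 4·9 + 20)/6 = 60/6 = 10; σ²_D = ((20−4)/6)² = 7.111
te_E = (9 + 4·14 + 19)/6 = 84/6 = 14; σ²_E = ((19−9)/6)² = 2.778

Forward pass:
ES_A = 0; EF_A = 15
ES_B = 15; EF_B = 15+10 = 25
ES_C = 15; EF_C = 15+15 = 30
ES_D = 15; EF_D = 15+10 = 25
ES_E = max(EF_B=25, EF_C=30, EF_D=25) = 30; EF_E = 30+14 = 44
Expected project duration μ = 44 weeks. Critical path: A → C → E.

Variance along critical path = 5.444 + 13.444 + 2.778 = 21.667
σ = √21.667 = 4.655 weeks

4.65 weeks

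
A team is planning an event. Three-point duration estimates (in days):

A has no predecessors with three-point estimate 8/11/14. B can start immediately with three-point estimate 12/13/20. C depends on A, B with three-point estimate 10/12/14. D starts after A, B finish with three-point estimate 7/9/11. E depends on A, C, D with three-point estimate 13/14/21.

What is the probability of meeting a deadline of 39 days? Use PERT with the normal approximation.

0.159

te_A = (8 + 4·11 + 14)/6 = 66/6 = 11; σ²_A = ((14−8)/6)² = 1.000
te_B = (12 + 4·13 + 20)/6 = 84/6 = 14; σ²_B = ((20−12)/6)² = 1.778
te_C = (10 + 4·12 + 14)/6 = 72/6 = 12; σ²_C = ((14−10)/6)² = 0.444
te_D = (7 + 4·9 + 11)/6 = 54/6 = 9; σ²_D = ((11−7)/6)² = 0.444
te_E = (13 + 4·14 + 21)/6 = 90/6 = 15; σ²_E = ((21−13)/6)² = 1.778

Forward pass:
ES_A = 0; EF_A = 11
ES_B = 0; EF_B = 14
ES_C = max(EF_A=11, EF_B=14) = 14; EF_C = 14+12 = 26
ES_D = max(EF_A=11, EF_B=14) = 14; EF_D = 14+9 = 23
ES_E = max(EF_A=11, EF_C=26, EF_D=23) = 26; EF_E = 26+15 = 41
Expected project duration μ = 41 days. Critical path: B → C → E.

Variance along critical path = 1.778 + 0.444 + 1.778 = 4.000; σ = √4.000 = 2.000 days.
Z = (39 − 41) / 2.000 = -1.000
P(T ≤ 39) = Φ(-1.000) ≈ 0.159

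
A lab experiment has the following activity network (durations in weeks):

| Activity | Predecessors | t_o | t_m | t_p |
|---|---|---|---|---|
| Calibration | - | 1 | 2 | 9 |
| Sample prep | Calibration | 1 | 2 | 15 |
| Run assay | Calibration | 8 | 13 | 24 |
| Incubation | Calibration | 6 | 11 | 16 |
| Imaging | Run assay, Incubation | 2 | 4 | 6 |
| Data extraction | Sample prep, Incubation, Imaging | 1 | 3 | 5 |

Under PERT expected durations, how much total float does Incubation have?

te_Calibration = (1 + 4·2 + 9)/6 = 18/6 = 3
te_Sample prep = (1 + 4·2 + 15)/6 = 24/6 = 4
te_Run assay = (8 + 4·13 + 24)/6 = 84/6 = 14
te_Incubation = (6 + 4·11 + 16)/6 = 66/6 = 11
te_Imaging = (2 + 4·4 + 6)/6 = 24/6 = 4
te_Data extraction = (1 + 4·3 + 5)/6 = 18/6 = 3

Forward pass:
ES_Calibration = 0; EF_Calibration = 3
ES_Sample prep = 3; EF_Sample prep = 3+4 = 7
ES_Run assay = 3; EF_Run assay = 3+14 = 17
ES_Incubation = 3; EF_Incubation = 3+11 = 14
ES_Imaging = max(EF_Run assay=17, EF_Incubation=14) = 17; EF_Imaging = 17+4 = 21
ES_Data extraction = max(EF_Sample prep=7, EF_Incubation=14, EF_Imaging=21) = 21; EF_Data extraction = 21+3 = 24
Expected project duration μ = 24 weeks. Critical path: Calibration → Run assay → Imaging → Data extraction.

Backward pass:
LF_Data extraction = 24; LS_Data extraction = 24−3 = 21
LF_Imaging = LS_Data extraction = 21; LS_Imaging = 21−4 = 17
LF_Incubation = min(LS_Imaging=17, LS_Data extraction=21) = 17; LS_Incubation = 17−11 = 6
LF_Run assay = LS_Imaging = 17; LS_Run assay = 17−14 = 3
LF_Sample prep = LS_Data extraction = 21; LS_Sample prep = 21−4 = 17
LF_Calibration = min(LS_Sample prep=17, LS_Run assay=3, LS_Incubation=6) = 3; LS_Calibration = 3−3 = 0
Slack_Incubation = LS_Incubation − ES_Incubation = 6 − 3 = 3

3 weeks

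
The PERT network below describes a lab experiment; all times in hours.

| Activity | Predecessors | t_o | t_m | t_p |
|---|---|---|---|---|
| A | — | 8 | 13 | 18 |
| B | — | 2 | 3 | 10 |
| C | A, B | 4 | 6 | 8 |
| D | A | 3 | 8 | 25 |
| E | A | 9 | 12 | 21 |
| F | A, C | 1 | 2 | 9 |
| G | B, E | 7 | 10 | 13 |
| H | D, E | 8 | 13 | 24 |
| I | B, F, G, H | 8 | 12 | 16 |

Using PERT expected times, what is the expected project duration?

52 hours

te_A = (8 + 4·13 + 18)/6 = 78/6 = 13
te_B = (2 + 4·3 + 10)/6 = 24/6 = 4
te_C = (4 + 4·6 + 8)/6 = 36/6 = 6
te_D = (3 + 4·8 + 25)/6 = 60/6 = 10
te_E = (9 + 4·12 + 21)/6 = 78/6 = 13
te_F = (1 + 4·2 + 9)/6 = 18/6 = 3
te_G = (7 + 4·10 + 13)/6 = 60/6 = 10
te_H = (8 + 4·13 + 24)/6 = 84/6 = 14
te_I = (8 + 4·12 + 16)/6 = 72/6 = 12

Forward pass:
ES_A = 0; EF_A = 13
ES_B = 0; EF_B = 4
ES_C = max(EF_A=13, EF_B=4) = 13; EF_C = 13+6 = 19
ES_D = 13; EF_D = 13+10 = 23
ES_E = 13; EF_E = 13+13 = 26
ES_F = max(EF_A=13, EF_C=19) = 19; EF_F = 19+3 = 22
ES_G = max(EF_B=4, EF_E=26) = 26; EF_G = 26+10 = 36
ES_H = max(EF_D=23, EF_E=26) = 26; EF_H = 26+14 = 40
ES_I = max(EF_B=4, EF_F=22, EF_G=36, EF_H=40) = 40; EF_I = 40+12 = 52
Expected project duration μ = 52 hours. Critical path: A → E → H → I.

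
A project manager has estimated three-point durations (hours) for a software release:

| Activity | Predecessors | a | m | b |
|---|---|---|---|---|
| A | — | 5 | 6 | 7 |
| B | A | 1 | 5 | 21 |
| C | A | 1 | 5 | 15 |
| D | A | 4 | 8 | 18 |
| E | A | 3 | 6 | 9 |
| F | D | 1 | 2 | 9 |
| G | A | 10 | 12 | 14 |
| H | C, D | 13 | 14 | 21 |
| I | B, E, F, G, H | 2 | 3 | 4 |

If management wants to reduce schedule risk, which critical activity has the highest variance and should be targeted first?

te_A = (5 + 4·6 + 7)/6 = 36/6 = 6; σ²_A = ((7−5)/6)² = 0.111
te_B = (1 + 4·5 + 21)/6 = 42/6 = 7; σ²_B = ((21−1)/6)² = 11.111
te_C = (1 + 4·5 + 15)/6 = 36/6 = 6; σ²_C = ((15−1)/6)² = 5.444
te_D = (4 + 4·8 + 18)/6 = 54/6 = 9; σ²_D = ((18−4)/6)² = 5.444
te_E = (3 + 4·6 + 9)/6 = 36/6 = 6; σ²_E = ((9−3)/6)² = 1.000
te_F = (1 + 4·2 + 9)/6 = 18/6 = 3; σ²_F = ((9−1)/6)² = 1.778
te_G = (10 + 4·12 + 14)/6 = 72/6 = 12; σ²_G = ((14−10)/6)² = 0.444
te_H = (13 + 4·14 + 21)/6 = 90/6 = 15; σ²_H = ((21−13)/6)² = 1.778
te_I = (2 + 4·3 + 4)/6 = 18/6 = 3; σ²_I = ((4−2)/6)² = 0.111

Forward pass:
ES_A = 0; EF_A = 6
ES_B = 6; EF_B = 6+7 = 13
ES_C = 6; EF_C = 6+6 = 12
ES_D = 6; EF_D = 6+9 = 15
ES_E = 6; EF_E = 6+6 = 12
ES_F = 15; EF_F = 15+3 = 18
ES_G = 6; EF_G = 6+12 = 18
ES_H = max(EF_C=12, EF_D=15) = 15; EF_H = 15+15 = 30
ES_I = max(EF_B=13, EF_E=12, EF_F=18, EF_G=18, EF_H=30) = 30; EF_I = 30+3 = 33
Expected project duration μ = 33 hours. Critical path: A → D → H → I.

Variances on critical path: σ²_A=0.111, σ²_D=5.444, σ²_H=1.778, σ²_I=0.111.
Largest is σ²_D = 5.444.

D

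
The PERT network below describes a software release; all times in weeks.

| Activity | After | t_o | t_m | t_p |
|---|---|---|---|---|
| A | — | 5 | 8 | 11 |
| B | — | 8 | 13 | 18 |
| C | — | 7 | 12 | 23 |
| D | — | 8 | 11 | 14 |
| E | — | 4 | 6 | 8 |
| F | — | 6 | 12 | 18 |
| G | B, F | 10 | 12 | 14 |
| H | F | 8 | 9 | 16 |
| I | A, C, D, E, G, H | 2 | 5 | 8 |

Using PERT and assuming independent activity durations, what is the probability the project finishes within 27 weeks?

0.072

te_A = (5 + 4·8 + 11)/6 = 48/6 = 8; σ²_A = ((11−5)/6)² = 1.000
te_B = (8 + 4·13 + 18)/6 = 78/6 = 13; σ²_B = ((18−8)/6)² = 2.778
te_C = (7 + 4·12 + 23)/6 = 78/6 = 13; σ²_C = ((23−7)/6)² = 7.111
te_D = (8 + 4·11 + 14)/6 = 66/6 = 11; σ²_D = ((14−8)/6)² = 1.000
te_E = (4 + 4·6 + 8)/6 = 36/6 = 6; σ²_E = ((8−4)/6)² = 0.444
te_F = (6 + 4·12 + 18)/6 = 72/6 = 12; σ²_F = ((18−6)/6)² = 4.000
te_G = (10 + 4·12 + 14)/6 = 72/6 = 12; σ²_G = ((14−10)/6)² = 0.444
te_H = (8 + 4·9 + 16)/6 = 60/6 = 10; σ²_H = ((16−8)/6)² = 1.778
te_I = (2 + 4·5 + 8)/6 = 30/6 = 5; σ²_I = ((8−2)/6)² = 1.000

Forward pass:
ES_A = 0; EF_A = 8
ES_B = 0; EF_B = 13
ES_C = 0; EF_C = 13
ES_D = 0; EF_D = 11
ES_E = 0; EF_E = 6
ES_F = 0; EF_F = 12
ES_G = max(EF_B=13, EF_F=12) = 13; EF_G = 13+12 = 25
ES_H = 12; EF_H = 12+10 = 22
ES_I = max(EF_A=8, EF_C=13, EF_D=11, EF_E=6, EF_G=25, EF_H=22) = 25; EF_I = 25+5 = 30
Expected project duration μ = 30 weeks. Critical path: B → G → I.

Variance along critical path = 2.778 + 0.444 + 1.000 = 4.222; σ = √4.222 = 2.055 weeks.
Z = (27 − 30) / 2.055 = -1.460
P(T ≤ 27) = Φ(-1.460) ≈ 0.072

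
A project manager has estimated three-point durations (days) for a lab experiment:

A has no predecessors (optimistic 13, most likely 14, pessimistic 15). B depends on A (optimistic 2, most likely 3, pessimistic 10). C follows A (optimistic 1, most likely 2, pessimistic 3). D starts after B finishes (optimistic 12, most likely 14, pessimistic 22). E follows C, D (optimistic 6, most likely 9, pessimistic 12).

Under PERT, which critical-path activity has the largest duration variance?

D

te_A = (13 + 4·14 + 15)/6 = 84/6 = 14; σ²_A = ((15−13)/6)² = 0.111
te_B = (2 + 4·3 + 10)/6 = 24/6 = 4; σ²_B = ((10−2)/6)² = 1.778
te_C = (1 + 4·2 + 3)/6 = 12/6 = 2; σ²_C = ((3−1)/6)² = 0.111
te_D = (12 + 4·14 + 22)/6 = 90/6 = 15; σ²_D = ((22−12)/6)² = 2.778
te_E = (6 + 4·9 + 12)/6 = 54/6 = 9; σ²_E = ((12−6)/6)² = 1.000

Forward pass:
ES_A = 0; EF_A = 14
ES_B = 14; EF_B = 14+4 = 18
ES_C = 14; EF_C = 14+2 = 16
ES_D = 18; EF_D = 18+15 = 33
ES_E = max(EF_C=16, EF_D=33) = 33; EF_E = 33+9 = 42
Expected project duration μ = 42 days. Critical path: A → B → D → E.

Variances on critical path: σ²_A=0.111, σ²_B=1.778, σ²_D=2.778, σ²_E=1.000.
Largest is σ²_D = 2.778.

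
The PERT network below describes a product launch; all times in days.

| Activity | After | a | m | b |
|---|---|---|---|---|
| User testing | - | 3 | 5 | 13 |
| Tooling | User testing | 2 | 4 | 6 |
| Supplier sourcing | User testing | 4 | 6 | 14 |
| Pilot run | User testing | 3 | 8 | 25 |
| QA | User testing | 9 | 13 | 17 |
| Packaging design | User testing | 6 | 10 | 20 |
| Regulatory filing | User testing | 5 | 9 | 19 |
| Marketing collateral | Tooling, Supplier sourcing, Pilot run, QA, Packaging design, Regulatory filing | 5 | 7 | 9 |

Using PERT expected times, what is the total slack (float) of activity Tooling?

te_User testing = (3 + 4·5 + 13)/6 = 36/6 = 6
te_Tooling = (2 + 4·4 + 6)/6 = 24/6 = 4
te_Supplier sourcing = (4 + 4·6 + 14)/6 = 42/6 = 7
te_Pilot run = (3 + 4·8 + 25)/6 = 60/6 = 10
te_QA = (9 + 4·13 + 17)/6 = 78/6 = 13
te_Packaging design = (6 + 4·10 + 20)/6 = 66/6 = 11
te_Regulatory filing = (5 + 4·9 + 19)/6 = 60/6 = 10
te_Marketing collateral = (5 + 4·7 + 9)/6 = 42/6 = 7

Forward pass:
ES_User testing = 0; EF_User testing = 6
ES_Tooling = 6; EF_Tooling = 6+4 = 10
ES_Supplier sourcing = 6; EF_Supplier sourcing = 6+7 = 13
ES_Pilot run = 6; EF_Pilot run = 6+10 = 16
ES_QA = 6; EF_QA = 6+13 = 19
ES_Packaging design = 6; EF_Packaging design = 6+11 = 17
ES_Regulatory filing = 6; EF_Regulatory filing = 6+10 = 16
ES_Marketing collateral = max(EF_Tooling=10, EF_Supplier sourcing=13, EF_Pilot run=16, EF_QA=19, EF_Packaging design=17, EF_Regulatory filing=16) = 19; EF_Marketing collateral = 19+7 = 26
Expected project duration μ = 26 days. Critical path: User testing → QA → Marketing collateral.

Backward pass:
LF_Marketing collateral = 26; LS_Marketing collateral = 26−7 = 19
LF_Regulatory filing = LS_Marketing collateral = 19; LS_Regulatory filing = 19−10 = 9
LF_Packaging design = LS_Marketing collateral = 19; LS_Packaging design = 19−11 = 8
LF_QA = LS_Marketing collateral = 19; LS_QA = 19−13 = 6
LF_Pilot run = LS_Marketing collateral = 19; LS_Pilot run = 19−10 = 9
LF_Supplier sourcing = LS_Marketing collateral = 19; LS_Supplier sourcing = 19−7 = 12
LF_Tooling = LS_Marketing collateral = 19; LS_Tooling = 19−4 = 15
LF_User testing = min(LS_Tooling=15, LS_Supplier sourcing=12, LS_Pilot run=9, LS_QA=6, LS_Packaging design=8, LS_Regulatory filing=9) = 6; LS_User testing = 6−6 = 0
Slack_Tooling = LS_Tooling − ES_Tooling = 15 − 6 = 9

9 days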